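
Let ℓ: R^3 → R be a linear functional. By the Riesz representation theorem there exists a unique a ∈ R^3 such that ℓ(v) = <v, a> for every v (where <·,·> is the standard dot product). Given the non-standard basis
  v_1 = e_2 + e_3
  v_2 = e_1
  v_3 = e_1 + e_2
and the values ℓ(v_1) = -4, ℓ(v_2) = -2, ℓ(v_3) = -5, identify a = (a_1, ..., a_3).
a = (-2, -3, -1)

Write a = (a_1, ..., a_3) in the standard basis. For each basis vector v_i, ℓ(v_i) = <v_i, a> is a linear equation in the a_j's. Collect the n equations into a matrix system V a = ℓ, where row i of V is v_i (expressed in the standard basis). Since V is invertible (lower-triangular with 1s on the diagonal, up to permutation), solve by back-substitution:
  V =
[[0, 1, 1],
 [1, 0, 0],
 [1, 1, 0]]
  V a = (-4, -2, -5)
Solving gives a = (-2, -3, -1).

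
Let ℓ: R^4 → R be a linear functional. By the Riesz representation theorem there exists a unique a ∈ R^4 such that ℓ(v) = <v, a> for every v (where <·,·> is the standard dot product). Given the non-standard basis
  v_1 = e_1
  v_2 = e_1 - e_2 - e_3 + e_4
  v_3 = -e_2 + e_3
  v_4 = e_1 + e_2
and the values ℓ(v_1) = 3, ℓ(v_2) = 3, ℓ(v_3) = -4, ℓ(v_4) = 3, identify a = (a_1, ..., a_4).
a = (3, 0, -4, -4)

Write a = (a_1, ..., a_4) in the standard basis. For each basis vector v_i, ℓ(v_i) = <v_i, a> is a linear equation in the a_j's. Collect the n equations into a matrix system V a = ℓ, where row i of V is v_i (expressed in the standard basis). Since V is invertible (lower-triangular with 1s on the diagonal, up to permutation), solve by back-substitution:
  V =
[[1, 0, 0, 0],
 [1, -1, -1, 1],
 [0, -1, 1, 0],
 [1, 1, 0, 0]]
  V a = (3, 3, -4, 3)
Solving gives a = (3, 0, -4, -4).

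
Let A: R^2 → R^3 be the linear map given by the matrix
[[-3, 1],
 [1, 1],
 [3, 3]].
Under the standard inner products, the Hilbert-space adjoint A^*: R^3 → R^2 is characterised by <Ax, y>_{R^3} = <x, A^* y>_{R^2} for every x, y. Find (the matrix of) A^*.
A^* = A^T =
[[-3, 1, 3],
 [1, 1, 3]]

For real matrices with standard dot products, the defining identity <Ax, y> = <x, A^* y> gives (Ax)^T y = x^T (A^*) y, i.e. x^T A^T y = x^T (A^*) y. Since this holds for all x, y, we must have A^* = A^T. Therefore
A^* =
[[-3, 1, 3],
 [1, 1, 3]].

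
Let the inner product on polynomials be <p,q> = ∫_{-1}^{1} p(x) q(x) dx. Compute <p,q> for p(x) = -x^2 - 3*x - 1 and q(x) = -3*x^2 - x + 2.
<p,q> = -2/15

Expand the product: p(x)·q(x) = 3*x^4 + 10*x^3 + 4*x^2 - 5*x - 2.
∫_{-1}^{1} of each monomial x^k gives [2/(k+1) if k even, 0 if k odd]. Integrating term-by-term (or equivalently evaluating the antiderivative F(x) = 3*x^5/5 + 5*x^4/2 + 4*x^3/3 - 5*x^2/2 - 2*x at the endpoints):
  F(1) − F(−1) = -1/15 − (1/15) = -2/15.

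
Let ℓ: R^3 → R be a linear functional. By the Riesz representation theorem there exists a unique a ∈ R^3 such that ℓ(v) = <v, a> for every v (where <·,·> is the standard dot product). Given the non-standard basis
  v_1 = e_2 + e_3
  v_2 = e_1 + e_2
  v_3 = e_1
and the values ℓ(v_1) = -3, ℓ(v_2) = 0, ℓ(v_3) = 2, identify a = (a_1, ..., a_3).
a = (2, -2, -1)

Write a = (a_1, ..., a_3) in the standard basis. For each basis vector v_i, ℓ(v_i) = <v_i, a> is a linear equation in the a_j's. Collect the n equations into a matrix system V a = ℓ, where row i of V is v_i (expressed in the standard basis). Since V is invertible (lower-triangular with 1s on the diagonal, up to permutation), solve by back-substitution:
  V =
[[0, 1, 1],
 [1, 1, 0],
 [1, 0, 0]]
  V a = (-3, 0, 2)
Solving gives a = (2, -2, -1).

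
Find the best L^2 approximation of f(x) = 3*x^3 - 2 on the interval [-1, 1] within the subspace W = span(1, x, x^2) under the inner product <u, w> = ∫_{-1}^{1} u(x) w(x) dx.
g(x) = 9*x/5 - 2

The best approximation g ∈ W is the orthogonal projection of f onto W. Writing g = a_0 + a_1 x + a_2 x^2, the coefficients solve the normal equations G · a = b where
  G_{ij} = <φ_i, φ_j> and b_i = <f, φ_i>, with φ_0 = 1, φ_1 = x, φ_2 = x^2.
G =
  [2, 0, 2/3]
  [0, 2/3, 0]
  [2/3, 0, 2/5],
b = (-4, 6/5, -4/3).
Solving gives a_0 = -2, a_1 = 9/5, a_2 = 0, so
  g(x) = 9*x/5 - 2.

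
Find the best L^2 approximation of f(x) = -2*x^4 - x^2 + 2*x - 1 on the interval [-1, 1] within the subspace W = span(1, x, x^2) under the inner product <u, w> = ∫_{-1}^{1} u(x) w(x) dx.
g(x) = -19*x^2/7 + 2*x - 29/35

The best approximation g ∈ W is the orthogonal projection of f onto W. Writing g = a_0 + a_1 x + a_2 x^2, the coefficients solve the normal equations G · a = b where
  G_{ij} = <φ_i, φ_j> and b_i = <f, φ_i>, with φ_0 = 1, φ_1 = x, φ_2 = x^2.
G =
  [2, 0, 2/3]
  [0, 2/3, 0]
  [2/3, 0, 2/5],
b = (-52/15, 4/3, -172/105).
Solving gives a_0 = -29/35, a_1 = 2, a_2 = -19/7, so
  g(x) = -19*x^2/7 + 2*x - 29/35.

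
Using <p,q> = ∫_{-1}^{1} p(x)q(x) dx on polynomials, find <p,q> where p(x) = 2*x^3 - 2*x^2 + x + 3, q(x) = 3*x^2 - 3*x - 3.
<p,q> = -74/5

Expand the product: p(x)·q(x) = 6*x^5 - 12*x^4 + 3*x^3 + 12*x^2 - 12*x - 9.
∫_{-1}^{1} of each monomial x^k gives [2/(k+1) if k even, 0 if k odd]. Integrating term-by-term (or equivalently evaluating the antiderivative F(x) = x^6 - 12*x^5/5 + 3*x^4/4 + 4*x^3 - 6*x^2 - 9*x at the endpoints):
  F(1) − F(−1) = -233/20 − (63/20) = -74/5.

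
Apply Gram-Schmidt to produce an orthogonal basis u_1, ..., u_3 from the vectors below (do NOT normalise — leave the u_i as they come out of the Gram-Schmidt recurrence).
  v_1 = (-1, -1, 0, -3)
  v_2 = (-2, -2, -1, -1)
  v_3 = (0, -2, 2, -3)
Orthogonal basis:
  u_1 = (-1, -1, 0, -3)
  u_2 = (-15/11, -15/11, -1, 10/11)
  u_3 = (31/61, -91/61, 100/61, 20/61)

Apply the Gram-Schmidt recurrence
  u_1 = v_1
  u_i = v_i − Σ_{j<i} ((v_i · u_j) / (u_j · u_j)) · u_j.

Step by step this gives:
  u_1 = (-1, -1, 0, -3)
  u_2 = (-15/11, -15/11, -1, 10/11)
  u_3 = (31/61, -91/61, 100/61, 20/61)

Orthogonality check:
  u_2 · u_1 = 0 (should be 0)
  u_3 · u_1 = 0 (should be 0)
  u_3 · u_2 = 0 (should be 0)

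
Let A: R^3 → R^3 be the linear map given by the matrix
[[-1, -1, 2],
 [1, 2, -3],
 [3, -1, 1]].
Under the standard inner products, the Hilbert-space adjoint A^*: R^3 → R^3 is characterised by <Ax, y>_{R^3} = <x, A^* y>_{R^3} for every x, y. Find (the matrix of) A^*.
A^* = A^T =
[[-1, 1, 3],
 [-1, 2, -1],
 [2, -3, 1]]

For real matrices with standard dot products, the defining identity <Ax, y> = <x, A^* y> gives (Ax)^T y = x^T (A^*) y, i.e. x^T A^T y = x^T (A^*) y. Since this holds for all x, y, we must have A^* = A^T. Therefore
A^* =
[[-1, 1, 3],
 [-1, 2, -1],
 [2, -3, 1]].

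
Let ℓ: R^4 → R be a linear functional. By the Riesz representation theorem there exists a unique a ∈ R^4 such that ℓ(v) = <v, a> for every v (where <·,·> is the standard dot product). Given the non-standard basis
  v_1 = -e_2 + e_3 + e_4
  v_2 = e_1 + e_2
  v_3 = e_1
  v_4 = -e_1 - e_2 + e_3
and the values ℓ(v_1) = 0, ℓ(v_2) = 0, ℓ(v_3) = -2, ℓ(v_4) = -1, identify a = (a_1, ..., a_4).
a = (-2, 2, -1, 3)

Write a = (a_1, ..., a_4) in the standard basis. For each basis vector v_i, ℓ(v_i) = <v_i, a> is a linear equation in the a_j's. Collect the n equations into a matrix system V a = ℓ, where row i of V is v_i (expressed in the standard basis). Since V is invertible (lower-triangular with 1s on the diagonal, up to permutation), solve by back-substitution:
  V =
[[0, -1, 1, 1],
 [1, 1, 0, 0],
 [1, 0, 0, 0],
 [-1, -1, 1, 0]]
  V a = (0, 0, -2, -1)
Solving gives a = (-2, 2, -1, 3).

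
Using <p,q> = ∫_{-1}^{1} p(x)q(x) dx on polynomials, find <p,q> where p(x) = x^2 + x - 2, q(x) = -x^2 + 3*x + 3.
<p,q> = -106/15

Expand the product: p(x)·q(x) = -x^4 + 2*x^3 + 8*x^2 - 3*x - 6.
∫_{-1}^{1} of each monomial x^k gives [2/(k+1) if k even, 0 if k odd]. Integrating term-by-term (or equivalently evaluating the antiderivative F(x) = -x^5/5 + x^4/2 + 8*x^3/3 - 3*x^2/2 - 6*x at the endpoints):
  F(1) − F(−1) = -68/15 − (38/15) = -106/15.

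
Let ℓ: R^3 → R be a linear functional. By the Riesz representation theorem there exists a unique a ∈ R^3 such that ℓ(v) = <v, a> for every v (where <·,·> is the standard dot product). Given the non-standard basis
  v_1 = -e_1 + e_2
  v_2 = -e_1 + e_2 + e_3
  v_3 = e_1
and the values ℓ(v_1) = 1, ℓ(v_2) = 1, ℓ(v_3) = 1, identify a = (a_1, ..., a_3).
a = (1, 2, 0)

Write a = (a_1, ..., a_3) in the standard basis. For each basis vector v_i, ℓ(v_i) = <v_i, a> is a linear equation in the a_j's. Collect the n equations into a matrix system V a = ℓ, where row i of V is v_i (expressed in the standard basis). Since V is invertible (lower-triangular with 1s on the diagonal, up to permutation), solve by back-substitution:
  V =
[[-1, 1, 0],
 [-1, 1, 1],
 [1, 0, 0]]
  V a = (1, 1, 1)
Solving gives a = (1, 2, 0).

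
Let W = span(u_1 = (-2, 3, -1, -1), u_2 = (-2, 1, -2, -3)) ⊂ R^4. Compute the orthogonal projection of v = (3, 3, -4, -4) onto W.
proj_W(v) = (-13/7, 5/6, -40/21, -121/42)

Set up U = [u_1 | ... | u_2] ∈ R^(4×2). The projector onto W = col(U) is P = U (U^T U)^(-1) U^T.
Compute U^T U =
  [15, 12]
  [12, 18],
and U^T v = (11, 17).
Solve U^T U · c = U^T v for the coefficients: c = (-1/21, 41/42). The projection is proj_W(v) = U c.
Check: (v - proj_W(v)) · u_1 = 0  (should be 0).
Check: (v - proj_W(v)) · u_2 = 0  (should be 0).
Result: proj_W(v) = (-13/7, 5/6, -40/21, -121/42).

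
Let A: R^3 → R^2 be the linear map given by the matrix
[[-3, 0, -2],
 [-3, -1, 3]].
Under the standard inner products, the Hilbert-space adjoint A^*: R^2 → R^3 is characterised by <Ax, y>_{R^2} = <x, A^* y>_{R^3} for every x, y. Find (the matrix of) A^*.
A^* = A^T =
[[-3, -3],
 [0, -1],
 [-2, 3]]

For real matrices with standard dot products, the defining identity <Ax, y> = <x, A^* y> gives (Ax)^T y = x^T (A^*) y, i.e. x^T A^T y = x^T (A^*) y. Since this holds for all x, y, we must have A^* = A^T. Therefore
A^* =
[[-3, -3],
 [0, -1],
 [-2, 3]].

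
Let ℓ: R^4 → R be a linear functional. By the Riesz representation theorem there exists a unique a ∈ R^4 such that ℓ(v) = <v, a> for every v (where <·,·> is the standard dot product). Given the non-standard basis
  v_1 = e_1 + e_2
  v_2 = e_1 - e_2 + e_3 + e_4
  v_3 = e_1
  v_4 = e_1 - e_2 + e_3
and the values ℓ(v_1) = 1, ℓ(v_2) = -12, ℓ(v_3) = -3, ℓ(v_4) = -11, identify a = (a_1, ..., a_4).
a = (-3, 4, -4, -1)

Write a = (a_1, ..., a_4) in the standard basis. For each basis vector v_i, ℓ(v_i) = <v_i, a> is a linear equation in the a_j's. Collect the n equations into a matrix system V a = ℓ, where row i of V is v_i (expressed in the standard basis). Since V is invertible (lower-triangular with 1s on the diagonal, up to permutation), solve by back-substitution:
  V =
[[1, 1, 0, 0],
 [1, -1, 1, 1],
 [1, 0, 0, 0],
 [1, -1, 1, 0]]
  V a = (1, -12, -3, -11)
Solving gives a = (-3, 4, -4, -1).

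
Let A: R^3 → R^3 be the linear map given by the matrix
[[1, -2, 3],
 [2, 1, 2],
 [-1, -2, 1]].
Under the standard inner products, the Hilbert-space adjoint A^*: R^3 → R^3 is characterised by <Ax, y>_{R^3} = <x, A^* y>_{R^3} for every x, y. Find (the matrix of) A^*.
A^* = A^T =
[[1, 2, -1],
 [-2, 1, -2],
 [3, 2, 1]]

For real matrices with standard dot products, the defining identity <Ax, y> = <x, A^* y> gives (Ax)^T y = x^T (A^*) y, i.e. x^T A^T y = x^T (A^*) y. Since this holds for all x, y, we must have A^* = A^T. Therefore
A^* =
[[1, 2, -1],
 [-2, 1, -2],
 [3, 2, 1]].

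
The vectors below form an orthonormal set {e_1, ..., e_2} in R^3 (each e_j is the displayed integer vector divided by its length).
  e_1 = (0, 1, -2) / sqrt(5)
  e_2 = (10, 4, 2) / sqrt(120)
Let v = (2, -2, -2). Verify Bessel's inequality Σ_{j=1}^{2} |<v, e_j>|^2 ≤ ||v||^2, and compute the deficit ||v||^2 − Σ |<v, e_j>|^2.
Σ |<v, e_j>|^2 = 4/3; ||v||^2 = 12; deficit = 32/3

Write each e_j = u_j / sqrt(<u_j, u_j>) where u_j is the displayed integer vector. Then <v, e_j> = <v, u_j> / sqrt(<u_j, u_j>), so |<v, e_j>|^2 = <v, u_j>^2 / <u_j, u_j>.
Coefficients: <v, e_1> = 2/sqrt(5), <v, e_2> = 8/sqrt(120).
Square and sum: Σ |<v, e_j>|^2 = 4/3.
Compute ||v||^2 = v·v = 12.
Deficit = 12 − 4/3 = 32/3 ≥ 0, confirming Bessel's inequality. (The deficit equals ||v − Σ <v,e_j> e_j||^2, the squared distance from v to span{e_j}.)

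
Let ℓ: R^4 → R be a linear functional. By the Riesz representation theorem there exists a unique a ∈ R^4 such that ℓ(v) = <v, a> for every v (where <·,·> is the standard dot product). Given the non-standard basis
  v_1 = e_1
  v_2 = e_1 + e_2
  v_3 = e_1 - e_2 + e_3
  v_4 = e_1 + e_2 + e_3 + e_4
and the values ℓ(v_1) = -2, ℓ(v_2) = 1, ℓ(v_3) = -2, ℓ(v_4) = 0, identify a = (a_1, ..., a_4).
a = (-2, 3, 3, -4)

Write a = (a_1, ..., a_4) in the standard basis. For each basis vector v_i, ℓ(v_i) = <v_i, a> is a linear equation in the a_j's. Collect the n equations into a matrix system V a = ℓ, where row i of V is v_i (expressed in the standard basis). Since V is invertible (lower-triangular with 1s on the diagonal, up to permutation), solve by back-substitution:
  V =
[[1, 0, 0, 0],
 [1, 1, 0, 0],
 [1, -1, 1, 0],
 [1, 1, 1, 1]]
  V a = (-2, 1, -2, 0)
Solving gives a = (-2, 3, 3, -4).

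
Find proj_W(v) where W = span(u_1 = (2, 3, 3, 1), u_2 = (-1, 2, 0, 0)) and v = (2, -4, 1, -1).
proj_W(v) = (226/99, -382/99, 10/33, 10/99)

Set up U = [u_1 | ... | u_2] ∈ R^(4×2). The projector onto W = col(U) is P = U (U^T U)^(-1) U^T.
Compute U^T U =
  [23, 4]
  [4, 5],
and U^T v = (-6, -10).
Solve U^T U · c = U^T v for the coefficients: c = (10/99, -206/99). The projection is proj_W(v) = U c.
Check: (v - proj_W(v)) · u_1 = 0  (should be 0).
Check: (v - proj_W(v)) · u_2 = 0  (should be 0).
Result: proj_W(v) = (226/99, -382/99, 10/33, 10/99).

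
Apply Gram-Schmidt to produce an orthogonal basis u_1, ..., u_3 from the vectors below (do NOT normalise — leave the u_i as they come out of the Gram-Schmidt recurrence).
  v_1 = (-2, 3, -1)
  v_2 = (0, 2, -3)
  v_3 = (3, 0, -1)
Orthogonal basis:
  u_1 = (-2, 3, -1)
  u_2 = (9/7, 1/14, -33/14)
  u_3 = (119/101, 102/101, 68/101)

Apply the Gram-Schmidt recurrence
  u_1 = v_1
  u_i = v_i − Σ_{j<i} ((v_i · u_j) / (u_j · u_j)) · u_j.

Step by step this gives:
  u_1 = (-2, 3, -1)
  u_2 = (9/7, 1/14, -33/14)
  u_3 = (119/101, 102/101, 68/101)

Orthogonality check:
  u_2 · u_1 = 0 (should be 0)
  u_3 · u_1 = 0 (should be 0)
  u_3 · u_2 = 0 (should be 0)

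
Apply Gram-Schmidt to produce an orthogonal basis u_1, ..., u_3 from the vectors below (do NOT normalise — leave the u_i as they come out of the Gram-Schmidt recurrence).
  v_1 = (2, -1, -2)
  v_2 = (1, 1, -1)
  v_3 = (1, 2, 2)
Orthogonal basis:
  u_1 = (2, -1, -2)
  u_2 = (1/3, 4/3, -1/3)
  u_3 = (3/2, 0, 3/2)

Apply the Gram-Schmidt recurrence
  u_1 = v_1
  u_i = v_i − Σ_{j<i} ((v_i · u_j) / (u_j · u_j)) · u_j.

Step by step this gives:
  u_1 = (2, -1, -2)
  u_2 = (1/3, 4/3, -1/3)
  u_3 = (3/2, 0, 3/2)

Orthogonality check:
  u_2 · u_1 = 0 (should be 0)
  u_3 · u_1 = 0 (should be 0)
  u_3 · u_2 = 0 (should be 0)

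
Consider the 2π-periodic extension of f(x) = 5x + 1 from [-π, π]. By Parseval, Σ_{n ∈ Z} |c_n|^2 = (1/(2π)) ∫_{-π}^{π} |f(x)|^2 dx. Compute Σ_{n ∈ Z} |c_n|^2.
Σ |c_n|^2 = 25π^2/3 + 1

Expand and integrate term by term over [-π, π]:
  ∫ (5x)^2 dx = 25·(2π^3/3); ∫ 2·5·(1)·x dx = 0 (odd integrand); ∫ 1^2 dx = 1·2π.
So (1/(2π)) ∫_{-π}^{π} (5x + 1)^2 dx = 25π^2/3 + 1 = 25π^2/3 + 1.
Parseval ⇒ Σ |c_n|^2 = 25π^2/3 + 1.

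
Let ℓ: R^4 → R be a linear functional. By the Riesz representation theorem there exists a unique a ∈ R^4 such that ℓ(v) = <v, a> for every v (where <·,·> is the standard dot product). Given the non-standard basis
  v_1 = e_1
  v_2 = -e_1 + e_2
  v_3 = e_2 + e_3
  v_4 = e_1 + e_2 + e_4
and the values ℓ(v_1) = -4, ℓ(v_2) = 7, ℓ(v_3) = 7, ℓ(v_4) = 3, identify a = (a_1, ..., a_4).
a = (-4, 3, 4, 4)

Write a = (a_1, ..., a_4) in the standard basis. For each basis vector v_i, ℓ(v_i) = <v_i, a> is a linear equation in the a_j's. Collect the n equations into a matrix system V a = ℓ, where row i of V is v_i (expressed in the standard basis). Since V is invertible (lower-triangular with 1s on the diagonal, up to permutation), solve by back-substitution:
  V =
[[1, 0, 0, 0],
 [-1, 1, 0, 0],
 [0, 1, 1, 0],
 [1, 1, 0, 1]]
  V a = (-4, 7, 7, 3)
Solving gives a = (-4, 3, 4, 4).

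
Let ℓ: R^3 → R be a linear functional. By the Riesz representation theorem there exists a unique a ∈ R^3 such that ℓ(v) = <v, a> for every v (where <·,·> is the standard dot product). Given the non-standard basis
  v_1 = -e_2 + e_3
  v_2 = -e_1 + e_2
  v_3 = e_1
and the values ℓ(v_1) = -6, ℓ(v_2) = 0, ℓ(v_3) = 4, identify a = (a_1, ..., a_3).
a = (4, 4, -2)

Write a = (a_1, ..., a_3) in the standard basis. For each basis vector v_i, ℓ(v_i) = <v_i, a> is a linear equation in the a_j's. Collect the n equations into a matrix system V a = ℓ, where row i of V is v_i (expressed in the standard basis). Since V is invertible (lower-triangular with 1s on the diagonal, up to permutation), solve by back-substitution:
  V =
[[0, -1, 1],
 [-1, 1, 0],
 [1, 0, 0]]
  V a = (-6, 0, 4)
Solving gives a = (4, 4, -2).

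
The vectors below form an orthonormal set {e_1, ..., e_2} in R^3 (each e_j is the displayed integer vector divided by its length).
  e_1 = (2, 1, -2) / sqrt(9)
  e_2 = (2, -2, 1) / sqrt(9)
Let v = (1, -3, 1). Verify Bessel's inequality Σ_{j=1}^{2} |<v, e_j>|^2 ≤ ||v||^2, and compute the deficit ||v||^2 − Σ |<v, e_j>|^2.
Σ |<v, e_j>|^2 = 10; ||v||^2 = 11; deficit = 1

Write each e_j = u_j / sqrt(<u_j, u_j>) where u_j is the displayed integer vector. Then <v, e_j> = <v, u_j> / sqrt(<u_j, u_j>), so |<v, e_j>|^2 = <v, u_j>^2 / <u_j, u_j>.
Coefficients: <v, e_1> = -3/sqrt(9), <v, e_2> = 9/sqrt(9).
Square and sum: Σ |<v, e_j>|^2 = 10.
Compute ||v||^2 = v·v = 11.
Deficit = 11 − 10 = 1 ≥ 0, confirming Bessel's inequality. (The deficit equals ||v − Σ <v,e_j> e_j||^2, the squared distance from v to span{e_j}.)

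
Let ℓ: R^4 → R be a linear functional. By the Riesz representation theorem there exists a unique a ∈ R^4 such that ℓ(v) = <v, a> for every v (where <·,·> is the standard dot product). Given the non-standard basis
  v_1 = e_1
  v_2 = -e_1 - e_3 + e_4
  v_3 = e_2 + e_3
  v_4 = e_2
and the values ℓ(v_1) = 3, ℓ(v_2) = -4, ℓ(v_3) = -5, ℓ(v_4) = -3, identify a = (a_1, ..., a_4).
a = (3, -3, -2, -3)

Write a = (a_1, ..., a_4) in the standard basis. For each basis vector v_i, ℓ(v_i) = <v_i, a> is a linear equation in the a_j's. Collect the n equations into a matrix system V a = ℓ, where row i of V is v_i (expressed in the standard basis). Since V is invertible (lower-triangular with 1s on the diagonal, up to permutation), solve by back-substitution:
  V =
[[1, 0, 0, 0],
 [-1, 0, -1, 1],
 [0, 1, 1, 0],
 [0, 1, 0, 0]]
  V a = (3, -4, -5, -3)
Solving gives a = (3, -3, -2, -3).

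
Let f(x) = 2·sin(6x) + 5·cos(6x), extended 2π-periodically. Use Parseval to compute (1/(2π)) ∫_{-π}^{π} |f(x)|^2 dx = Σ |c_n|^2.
Σ |c_n|^2 = 29/2

Expand |f|^2 and use orthogonality of {sin(nx), cos(mx)} on [-π, π]:
  ∫_{-π}^{π} sin(nx)^2 dx = π, ∫ cos(mx)^2 dx = π, and cross terms integrate to 0.
So ∫_{-π}^{π} f(x)^2 dx = 2^2 · π + 5^2 · π = (4 + 25)π.
Divide by 2π: (4 + 25)/2 = 29/2.
By Parseval, this equals Σ |c_n|^2.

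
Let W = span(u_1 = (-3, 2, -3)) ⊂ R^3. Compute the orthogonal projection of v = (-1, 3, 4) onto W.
proj_W(v) = (9/22, -3/11, 9/22)

Set up U = [u_1 | ... | u_1] ∈ R^(3×1). The projector onto W = col(U) is P = U (U^T U)^(-1) U^T.
Compute U^T U =
  [22],
and U^T v = (-3).
Solve U^T U · c = U^T v for the coefficients: c = (-3/22). The projection is proj_W(v) = U c.
Check: (v - proj_W(v)) · u_1 = 0  (should be 0).
Result: proj_W(v) = (9/22, -3/11, 9/22).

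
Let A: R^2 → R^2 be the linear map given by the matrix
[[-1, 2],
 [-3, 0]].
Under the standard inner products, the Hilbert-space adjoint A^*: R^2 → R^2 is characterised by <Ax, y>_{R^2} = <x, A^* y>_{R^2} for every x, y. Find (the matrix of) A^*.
A^* = A^T =
[[-1, -3],
 [2, 0]]

For real matrices with standard dot products, the defining identity <Ax, y> = <x, A^* y> gives (Ax)^T y = x^T (A^*) y, i.e. x^T A^T y = x^T (A^*) y. Since this holds for all x, y, we must have A^* = A^T. Therefore
A^* =
[[-1, -3],
 [2, 0]].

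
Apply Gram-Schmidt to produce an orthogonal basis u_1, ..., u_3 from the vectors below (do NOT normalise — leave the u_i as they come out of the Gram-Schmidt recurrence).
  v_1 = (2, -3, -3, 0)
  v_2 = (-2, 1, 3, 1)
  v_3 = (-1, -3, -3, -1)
Orthogonal basis:
  u_1 = (2, -3, -3, 0)
  u_2 = (-6/11, -13/11, 9/11, 1)
  u_3 = (-87/37, -22/37, -36/37, -44/37)

Apply the Gram-Schmidt recurrence
  u_1 = v_1
  u_i = v_i − Σ_{j<i} ((v_i · u_j) / (u_j · u_j)) · u_j.

Step by step this gives:
  u_1 = (2, -3, -3, 0)
  u_2 = (-6/11, -13/11, 9/11, 1)
  u_3 = (-87/37, -22/37, -36/37, -44/37)

Orthogonality check:
  u_2 · u_1 = 0 (should be 0)
  u_3 · u_1 = 0 (should be 0)
  u_3 · u_2 = 0 (should be 0)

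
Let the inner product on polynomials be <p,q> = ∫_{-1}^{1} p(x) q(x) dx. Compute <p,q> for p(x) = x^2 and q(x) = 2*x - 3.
<p,q> = -2

Expand the product: p(x)·q(x) = 2*x^3 - 3*x^2.
∫_{-1}^{1} of each monomial x^k gives [2/(k+1) if k even, 0 if k odd]. Integrating term-by-term (or equivalently evaluating the antiderivative F(x) = x^4/2 - x^3 at the endpoints):
  F(1) − F(−1) = -1/2 − (3/2) = -2.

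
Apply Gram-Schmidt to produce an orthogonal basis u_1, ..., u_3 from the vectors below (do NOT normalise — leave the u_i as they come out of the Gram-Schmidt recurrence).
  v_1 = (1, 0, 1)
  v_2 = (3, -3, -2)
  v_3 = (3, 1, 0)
Orthogonal basis:
  u_1 = (1, 0, 1)
  u_2 = (5/2, -3, -5/2)
  u_3 = (42/43, 70/43, -42/43)

Apply the Gram-Schmidt recurrence
  u_1 = v_1
  u_i = v_i − Σ_{j<i} ((v_i · u_j) / (u_j · u_j)) · u_j.

Step by step this gives:
  u_1 = (1, 0, 1)
  u_2 = (5/2, -3, -5/2)
  u_3 = (42/43, 70/43, -42/43)

Orthogonality check:
  u_2 · u_1 = 0 (should be 0)
  u_3 · u_1 = 0 (should be 0)
  u_3 · u_2 = 0 (should be 0)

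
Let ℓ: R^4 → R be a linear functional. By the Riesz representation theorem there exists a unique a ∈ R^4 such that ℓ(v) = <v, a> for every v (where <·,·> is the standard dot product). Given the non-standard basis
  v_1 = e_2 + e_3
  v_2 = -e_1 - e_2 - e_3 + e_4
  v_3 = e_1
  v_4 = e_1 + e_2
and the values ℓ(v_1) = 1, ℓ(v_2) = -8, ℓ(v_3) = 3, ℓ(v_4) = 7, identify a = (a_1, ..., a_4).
a = (3, 4, -3, -4)

Write a = (a_1, ..., a_4) in the standard basis. For each basis vector v_i, ℓ(v_i) = <v_i, a> is a linear equation in the a_j's. Collect the n equations into a matrix system V a = ℓ, where row i of V is v_i (expressed in the standard basis). Since V is invertible (lower-triangular with 1s on the diagonal, up to permutation), solve by back-substitution:
  V =
[[0, 1, 1, 0],
 [-1, -1, -1, 1],
 [1, 0, 0, 0],
 [1, 1, 0, 0]]
  V a = (1, -8, 3, 7)
Solving gives a = (3, 4, -3, -4).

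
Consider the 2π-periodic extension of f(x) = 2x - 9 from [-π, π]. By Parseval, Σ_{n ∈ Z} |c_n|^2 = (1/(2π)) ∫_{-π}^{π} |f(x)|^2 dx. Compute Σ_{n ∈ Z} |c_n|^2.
Σ |c_n|^2 = 4π^2/3 + 81

Expand and integrate term by term over [-π, π]:
  ∫ (2x)^2 dx = 4·(2π^3/3); ∫ 2·2·(-9)·x dx = 0 (odd integrand); ∫ (-9)^2 dx = 81·2π.
So (1/(2π)) ∫_{-π}^{π} (2x - 9)^2 dx = 4π^2/3 + 81 = 4π^2/3 + 81.
Parseval ⇒ Σ |c_n|^2 = 4π^2/3 + 81.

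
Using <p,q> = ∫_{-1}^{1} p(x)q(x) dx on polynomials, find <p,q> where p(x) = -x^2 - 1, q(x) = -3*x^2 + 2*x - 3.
<p,q> = 56/5

Expand the product: p(x)·q(x) = 3*x^4 - 2*x^3 + 6*x^2 - 2*x + 3.
∫_{-1}^{1} of each monomial x^k gives [2/(k+1) if k even, 0 if k odd]. Integrating term-by-term (or equivalently evaluating the antiderivative F(x) = 3*x^5/5 - x^4/2 + 2*x^3 - x^2 + 3*x at the endpoints):
  F(1) − F(−1) = 41/10 − (-71/10) = 56/5.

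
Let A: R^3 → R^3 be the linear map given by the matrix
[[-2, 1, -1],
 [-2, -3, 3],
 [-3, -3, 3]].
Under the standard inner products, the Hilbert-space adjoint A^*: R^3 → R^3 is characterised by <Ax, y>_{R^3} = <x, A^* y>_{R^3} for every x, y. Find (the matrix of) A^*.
A^* = A^T =
[[-2, -2, -3],
 [1, -3, -3],
 [-1, 3, 3]]

For real matrices with standard dot products, the defining identity <Ax, y> = <x, A^* y> gives (Ax)^T y = x^T (A^*) y, i.e. x^T A^T y = x^T (A^*) y. Since this holds for all x, y, we must have A^* = A^T. Therefore
A^* =
[[-2, -2, -3],
 [1, -3, -3],
 [-1, 3, 3]].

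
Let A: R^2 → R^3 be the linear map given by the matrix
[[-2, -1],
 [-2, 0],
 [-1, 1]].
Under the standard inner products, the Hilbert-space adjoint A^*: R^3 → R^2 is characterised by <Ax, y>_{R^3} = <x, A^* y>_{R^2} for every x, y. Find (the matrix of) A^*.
A^* = A^T =
[[-2, -2, -1],
 [-1, 0, 1]]

For real matrices with standard dot products, the defining identity <Ax, y> = <x, A^* y> gives (Ax)^T y = x^T (A^*) y, i.e. x^T A^T y = x^T (A^*) y. Since this holds for all x, y, we must have A^* = A^T. Therefore
A^* =
[[-2, -2, -1],
 [-1, 0, 1]].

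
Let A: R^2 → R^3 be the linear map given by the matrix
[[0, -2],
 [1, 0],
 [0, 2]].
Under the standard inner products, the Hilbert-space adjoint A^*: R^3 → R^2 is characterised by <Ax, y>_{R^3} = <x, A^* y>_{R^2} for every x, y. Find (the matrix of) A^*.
A^* = A^T =
[[0, 1, 0],
 [-2, 0, 2]]

For real matrices with standard dot products, the defining identity <Ax, y> = <x, A^* y> gives (Ax)^T y = x^T (A^*) y, i.e. x^T A^T y = x^T (A^*) y. Since this holds for all x, y, we must have A^* = A^T. Therefore
A^* =
[[0, 1, 0],
 [-2, 0, 2]].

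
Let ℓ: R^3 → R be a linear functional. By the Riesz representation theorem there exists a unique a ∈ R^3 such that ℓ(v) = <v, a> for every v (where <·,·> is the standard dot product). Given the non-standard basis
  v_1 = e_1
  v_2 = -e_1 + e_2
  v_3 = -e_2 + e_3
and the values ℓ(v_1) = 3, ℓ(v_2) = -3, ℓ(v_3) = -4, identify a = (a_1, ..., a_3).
a = (3, 0, -4)

Write a = (a_1, ..., a_3) in the standard basis. For each basis vector v_i, ℓ(v_i) = <v_i, a> is a linear equation in the a_j's. Collect the n equations into a matrix system V a = ℓ, where row i of V is v_i (expressed in the standard basis). Since V is invertible (lower-triangular with 1s on the diagonal, up to permutation), solve by back-substitution:
  V =
[[1, 0, 0],
 [-1, 1, 0],
 [0, -1, 1]]
  V a = (3, -3, -4)
Solving gives a = (3, 0, -4).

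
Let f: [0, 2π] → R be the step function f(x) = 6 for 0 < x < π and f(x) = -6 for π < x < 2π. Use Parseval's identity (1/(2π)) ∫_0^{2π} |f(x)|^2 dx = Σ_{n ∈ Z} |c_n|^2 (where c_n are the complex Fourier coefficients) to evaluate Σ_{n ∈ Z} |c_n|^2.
Σ |c_n|^2 = 36

Parseval equates the L^2 energy of f (normalised by 1/(2π)) with the ℓ^2 sum of its Fourier coefficients: (1/(2π)) ∫_0^{2π} |f|^2 = Σ |c_n|^2.
Compute the left side: (1/(2π)) [∫_0^π 6^2 dx + ∫_π^{2π} (-6)^2 dx] = (1/(2π)) · (36π + 36π) = (36 + 36)/2 = 36.
So Σ_{n ∈ Z} |c_n|^2 = 36.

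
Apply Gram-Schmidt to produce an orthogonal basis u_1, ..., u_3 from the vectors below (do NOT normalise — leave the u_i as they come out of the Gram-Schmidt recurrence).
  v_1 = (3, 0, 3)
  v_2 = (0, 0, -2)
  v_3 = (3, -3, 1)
Orthogonal basis:
  u_1 = (3, 0, 3)
  u_2 = (1, 0, -1)
  u_3 = (0, -3, 0)

Apply the Gram-Schmidt recurrence
  u_1 = v_1
  u_i = v_i − Σ_{j<i} ((v_i · u_j) / (u_j · u_j)) · u_j.

Step by step this gives:
  u_1 = (3, 0, 3)
  u_2 = (1, 0, -1)
  u_3 = (0, -3, 0)

Orthogonality check:
  u_2 · u_1 = 0 (should be 0)
  u_3 · u_1 = 0 (should be 0)
  u_3 · u_2 = 0 (should be 0)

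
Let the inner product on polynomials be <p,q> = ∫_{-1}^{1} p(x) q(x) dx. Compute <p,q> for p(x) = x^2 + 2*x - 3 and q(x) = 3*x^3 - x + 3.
<p,q> = -224/15

Expand the product: p(x)·q(x) = 3*x^5 + 6*x^4 - 10*x^3 + x^2 + 9*x - 9.
∫_{-1}^{1} of each monomial x^k gives [2/(k+1) if k even, 0 if k odd]. Integrating term-by-term (or equivalently evaluating the antiderivative F(x) = x^6/2 + 6*x^5/5 - 5*x^4/2 + x^3/3 + 9*x^2/2 - 9*x at the endpoints):
  F(1) − F(−1) = -149/30 − (299/30) = -224/15.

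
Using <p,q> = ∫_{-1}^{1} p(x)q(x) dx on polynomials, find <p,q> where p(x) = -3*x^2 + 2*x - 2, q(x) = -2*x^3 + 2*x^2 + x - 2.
<p,q> = 20/3

Expand the product: p(x)·q(x) = 6*x^5 - 10*x^4 + 5*x^3 + 4*x^2 - 6*x + 4.
∫_{-1}^{1} of each monomial x^k gives [2/(k+1) if k even, 0 if k odd]. Integrating term-by-term (or equivalently evaluating the antiderivative F(x) = x^6 - 2*x^5 + 5*x^4/4 + 4*x^3/3 - 3*x^2 + 4*x at the endpoints):
  F(1) − F(−1) = 31/12 − (-49/12) = 20/3.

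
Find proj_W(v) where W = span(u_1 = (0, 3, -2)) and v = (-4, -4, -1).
proj_W(v) = (0, -30/13, 20/13)

Set up U = [u_1 | ... | u_1] ∈ R^(3×1). The projector onto W = col(U) is P = U (U^T U)^(-1) U^T.
Compute U^T U =
  [13],
and U^T v = (-10).
Solve U^T U · c = U^T v for the coefficients: c = (-10/13). The projection is proj_W(v) = U c.
Check: (v - proj_W(v)) · u_1 = 0  (should be 0).
Result: proj_W(v) = (0, -30/13, 20/13).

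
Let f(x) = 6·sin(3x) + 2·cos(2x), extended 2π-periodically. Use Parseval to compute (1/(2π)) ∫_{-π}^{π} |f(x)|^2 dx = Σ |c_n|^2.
Σ |c_n|^2 = 20

Expand |f|^2 and use orthogonality of {sin(nx), cos(mx)} on [-π, π]:
  ∫_{-π}^{π} sin(nx)^2 dx = π, ∫ cos(mx)^2 dx = π, and cross terms integrate to 0.
So ∫_{-π}^{π} f(x)^2 dx = 6^2 · π + 2^2 · π = (36 + 4)π.
Divide by 2π: (36 + 4)/2 = 20.
By Parseval, this equals Σ |c_n|^2.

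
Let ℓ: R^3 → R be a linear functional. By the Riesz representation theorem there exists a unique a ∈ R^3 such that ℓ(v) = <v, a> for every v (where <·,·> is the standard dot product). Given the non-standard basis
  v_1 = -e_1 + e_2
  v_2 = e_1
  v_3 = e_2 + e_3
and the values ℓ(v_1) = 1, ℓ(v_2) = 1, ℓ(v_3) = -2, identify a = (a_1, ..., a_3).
a = (1, 2, -4)

Write a = (a_1, ..., a_3) in the standard basis. For each basis vector v_i, ℓ(v_i) = <v_i, a> is a linear equation in the a_j's. Collect the n equations into a matrix system V a = ℓ, where row i of V is v_i (expressed in the standard basis). Since V is invertible (lower-triangular with 1s on the diagonal, up to permutation), solve by back-substitution:
  V =
[[-1, 1, 0],
 [1, 0, 0],
 [0, 1, 1]]
  V a = (1, 1, -2)
Solving gives a = (1, 2, -4).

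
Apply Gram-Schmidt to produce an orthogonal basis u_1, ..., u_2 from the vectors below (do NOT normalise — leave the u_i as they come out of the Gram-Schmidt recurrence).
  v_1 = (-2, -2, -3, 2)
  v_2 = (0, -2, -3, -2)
Orthogonal basis:
  u_1 = (-2, -2, -3, 2)
  u_2 = (6/7, -8/7, -12/7, -20/7)

Apply the Gram-Schmidt recurrence
  u_1 = v_1
  u_i = v_i − Σ_{j<i} ((v_i · u_j) / (u_j · u_j)) · u_j.

Step by step this gives:
  u_1 = (-2, -2, -3, 2)
  u_2 = (6/7, -8/7, -12/7, -20/7)

Orthogonality check:
  u_2 · u_1 = 0 (should be 0)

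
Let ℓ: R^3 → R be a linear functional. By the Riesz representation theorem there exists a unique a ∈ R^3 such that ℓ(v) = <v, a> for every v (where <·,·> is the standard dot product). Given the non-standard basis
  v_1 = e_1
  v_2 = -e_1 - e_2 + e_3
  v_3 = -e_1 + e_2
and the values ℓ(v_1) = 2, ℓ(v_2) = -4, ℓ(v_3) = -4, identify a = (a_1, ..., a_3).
a = (2, -2, -4)

Write a = (a_1, ..., a_3) in the standard basis. For each basis vector v_i, ℓ(v_i) = <v_i, a> is a linear equation in the a_j's. Collect the n equations into a matrix system V a = ℓ, where row i of V is v_i (expressed in the standard basis). Since V is invertible (lower-triangular with 1s on the diagonal, up to permutation), solve by back-substitution:
  V =
[[1, 0, 0],
 [-1, -1, 1],
 [-1, 1, 0]]
  V a = (2, -4, -4)
Solving gives a = (2, -2, -4).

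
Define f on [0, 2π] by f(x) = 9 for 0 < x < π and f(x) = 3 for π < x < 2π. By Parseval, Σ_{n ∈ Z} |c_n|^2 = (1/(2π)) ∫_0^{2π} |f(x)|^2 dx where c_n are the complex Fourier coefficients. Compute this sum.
Σ |c_n|^2 = 45

Parseval equates the L^2 energy of f (normalised by 1/(2π)) with the ℓ^2 sum of its Fourier coefficients: (1/(2π)) ∫_0^{2π} |f|^2 = Σ |c_n|^2.
Compute the left side: (1/(2π)) [∫_0^π 9^2 dx + ∫_π^{2π} 3^2 dx] = (1/(2π)) · (81π + 9π) = (81 + 9)/2 = 45.
So Σ_{n ∈ Z} |c_n|^2 = 45.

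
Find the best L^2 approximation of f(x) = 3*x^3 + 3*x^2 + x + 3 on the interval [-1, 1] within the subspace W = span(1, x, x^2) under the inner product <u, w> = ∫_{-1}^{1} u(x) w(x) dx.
g(x) = 3*x^2 + 14*x/5 + 3

The best approximation g ∈ W is the orthogonal projection of f onto W. Writing g = a_0 + a_1 x + a_2 x^2, the coefficients solve the normal equations G · a = b where
  G_{ij} = <φ_i, φ_j> and b_i = <f, φ_i>, with φ_0 = 1, φ_1 = x, φ_2 = x^2.
G =
  [2, 0, 2/3]
  [0, 2/3, 0]
  [2/3, 0, 2/5],
b = (8, 28/15, 16/5).
Solving gives a_0 = 3, a_1 = 14/5, a_2 = 3, so
  g(x) = 3*x^2 + 14*x/5 + 3.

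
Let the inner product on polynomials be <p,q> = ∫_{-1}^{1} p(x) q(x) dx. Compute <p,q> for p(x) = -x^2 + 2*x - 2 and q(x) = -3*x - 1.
<p,q> = 2/3

Expand the product: p(x)·q(x) = 3*x^3 - 5*x^2 + 4*x + 2.
∫_{-1}^{1} of each monomial x^k gives [2/(k+1) if k even, 0 if k odd]. Integrating term-by-term (or equivalently evaluating the antiderivative F(x) = 3*x^4/4 - 5*x^3/3 + 2*x^2 + 2*x at the endpoints):
  F(1) − F(−1) = 37/12 − (29/12) = 2/3.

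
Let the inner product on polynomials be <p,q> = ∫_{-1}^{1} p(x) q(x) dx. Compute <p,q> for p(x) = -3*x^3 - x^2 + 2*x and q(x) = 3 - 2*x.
<p,q> = -34/15

Expand the product: p(x)·q(x) = 6*x^4 - 7*x^3 - 7*x^2 + 6*x.
∫_{-1}^{1} of each monomial x^k gives [2/(k+1) if k even, 0 if k odd]. Integrating term-by-term (or equivalently evaluating the antiderivative F(x) = 6*x^5/5 - 7*x^4/4 - 7*x^3/3 + 3*x^2 at the endpoints):
  F(1) − F(−1) = 7/60 − (143/60) = -34/15.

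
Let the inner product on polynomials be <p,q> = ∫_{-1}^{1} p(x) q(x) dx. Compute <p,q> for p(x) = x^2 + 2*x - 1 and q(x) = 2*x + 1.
<p,q> = 4/3

Expand the product: p(x)·q(x) = 2*x^3 + 5*x^2 - 1.
∫_{-1}^{1} of each monomial x^k gives [2/(k+1) if k even, 0 if k odd]. Integrating term-by-term (or equivalently evaluating the antiderivative F(x) = x^4/2 + 5*x^3/3 - x at the endpoints):
  F(1) − F(−1) = 7/6 − (-1/6) = 4/3.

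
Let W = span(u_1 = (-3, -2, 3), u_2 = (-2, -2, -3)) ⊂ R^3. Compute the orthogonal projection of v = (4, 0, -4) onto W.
proj_W(v) = (1012/373, 600/373, -1572/373)

Set up U = [u_1 | ... | u_2] ∈ R^(3×2). The projector onto W = col(U) is P = U (U^T U)^(-1) U^T.
Compute U^T U =
  [22, 1]
  [1, 17],
and U^T v = (-24, 4).
Solve U^T U · c = U^T v for the coefficients: c = (-412/373, 112/373). The projection is proj_W(v) = U c.
Check: (v - proj_W(v)) · u_1 = 0  (should be 0).
Check: (v - proj_W(v)) · u_2 = 0  (should be 0).
Result: proj_W(v) = (1012/373, 600/373, -1572/373).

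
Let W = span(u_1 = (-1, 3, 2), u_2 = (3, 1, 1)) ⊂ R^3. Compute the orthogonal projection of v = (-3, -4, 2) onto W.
proj_W(v) = (-133/50, -81/50, -7/5)

Set up U = [u_1 | ... | u_2] ∈ R^(3×2). The projector onto W = col(U) is P = U (U^T U)^(-1) U^T.
Compute U^T U =
  [14, 2]
  [2, 11],
and U^T v = (-5, -11).
Solve U^T U · c = U^T v for the coefficients: c = (-11/50, -24/25). The projection is proj_W(v) = U c.
Check: (v - proj_W(v)) · u_1 = 0  (should be 0).
Check: (v - proj_W(v)) · u_2 = 0  (should be 0).
Result: proj_W(v) = (-133/50, -81/50, -7/5).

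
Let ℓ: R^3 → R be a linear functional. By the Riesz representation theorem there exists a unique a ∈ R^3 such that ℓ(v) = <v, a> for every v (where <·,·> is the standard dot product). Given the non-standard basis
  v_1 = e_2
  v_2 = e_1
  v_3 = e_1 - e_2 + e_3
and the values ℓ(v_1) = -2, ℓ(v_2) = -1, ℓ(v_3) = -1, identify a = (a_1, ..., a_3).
a = (-1, -2, -2)

Write a = (a_1, ..., a_3) in the standard basis. For each basis vector v_i, ℓ(v_i) = <v_i, a> is a linear equation in the a_j's. Collect the n equations into a matrix system V a = ℓ, where row i of V is v_i (expressed in the standard basis). Since V is invertible (lower-triangular with 1s on the diagonal, up to permutation), solve by back-substitution:
  V =
[[0, 1, 0],
 [1, 0, 0],
 [1, -1, 1]]
  V a = (-2, -1, -1)
Solving gives a = (-1, -2, -2).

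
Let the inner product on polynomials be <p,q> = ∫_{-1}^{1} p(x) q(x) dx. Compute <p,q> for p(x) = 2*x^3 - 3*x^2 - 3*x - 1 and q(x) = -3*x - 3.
<p,q> = 78/5

Expand the product: p(x)·q(x) = -6*x^4 + 3*x^3 + 18*x^2 + 12*x + 3.
∫_{-1}^{1} of each monomial x^k gives [2/(k+1) if k even, 0 if k odd]. Integrating term-by-term (or equivalently evaluating the antiderivative F(x) = -6*x^5/5 + 3*x^4/4 + 6*x^3 + 6*x^2 + 3*x at the endpoints):
  F(1) − F(−1) = 291/20 − (-21/20) = 78/5.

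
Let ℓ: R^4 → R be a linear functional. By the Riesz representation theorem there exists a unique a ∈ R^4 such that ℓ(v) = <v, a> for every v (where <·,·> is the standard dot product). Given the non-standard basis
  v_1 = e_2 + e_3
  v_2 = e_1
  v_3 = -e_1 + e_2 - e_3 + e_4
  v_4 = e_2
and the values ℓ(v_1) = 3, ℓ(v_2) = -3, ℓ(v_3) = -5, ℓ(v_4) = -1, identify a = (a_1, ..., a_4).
a = (-3, -1, 4, -3)

Write a = (a_1, ..., a_4) in the standard basis. For each basis vector v_i, ℓ(v_i) = <v_i, a> is a linear equation in the a_j's. Collect the n equations into a matrix system V a = ℓ, where row i of V is v_i (expressed in the standard basis). Since V is invertible (lower-triangular with 1s on the diagonal, up to permutation), solve by back-substitution:
  V =
[[0, 1, 1, 0],
 [1, 0, 0, 0],
 [-1, 1, -1, 1],
 [0, 1, 0, 0]]
  V a = (3, -3, -5, -1)
Solving gives a = (-3, -1, 4, -3).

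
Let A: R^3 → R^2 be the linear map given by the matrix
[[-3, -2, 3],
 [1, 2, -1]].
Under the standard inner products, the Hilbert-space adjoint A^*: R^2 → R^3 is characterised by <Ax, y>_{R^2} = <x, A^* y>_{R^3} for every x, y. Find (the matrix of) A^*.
A^* = A^T =
[[-3, 1],
 [-2, 2],
 [3, -1]]

For real matrices with standard dot products, the defining identity <Ax, y> = <x, A^* y> gives (Ax)^T y = x^T (A^*) y, i.e. x^T A^T y = x^T (A^*) y. Since this holds for all x, y, we must have A^* = A^T. Therefore
A^* =
[[-3, 1],
 [-2, 2],
 [3, -1]].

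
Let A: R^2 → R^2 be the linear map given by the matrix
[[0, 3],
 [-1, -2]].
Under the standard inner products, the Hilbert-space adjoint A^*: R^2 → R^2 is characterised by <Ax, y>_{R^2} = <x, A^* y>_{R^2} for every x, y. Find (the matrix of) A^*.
A^* = A^T =
[[0, -1],
 [3, -2]]

For real matrices with standard dot products, the defining identity <Ax, y> = <x, A^* y> gives (Ax)^T y = x^T (A^*) y, i.e. x^T A^T y = x^T (A^*) y. Since this holds for all x, y, we must have A^* = A^T. Therefore
A^* =
[[0, -1],
 [3, -2]].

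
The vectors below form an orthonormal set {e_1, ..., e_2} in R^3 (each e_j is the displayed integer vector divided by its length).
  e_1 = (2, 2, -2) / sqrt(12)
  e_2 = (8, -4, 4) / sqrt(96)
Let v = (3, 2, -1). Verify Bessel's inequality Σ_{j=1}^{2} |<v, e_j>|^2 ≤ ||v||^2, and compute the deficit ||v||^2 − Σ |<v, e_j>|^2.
Σ |<v, e_j>|^2 = 27/2; ||v||^2 = 14; deficit = 1/2

Write each e_j = u_j / sqrt(<u_j, u_j>) where u_j is the displayed integer vector. Then <v, e_j> = <v, u_j> / sqrt(<u_j, u_j>), so |<v, e_j>|^2 = <v, u_j>^2 / <u_j, u_j>.
Coefficients: <v, e_1> = 12/sqrt(12), <v, e_2> = 12/sqrt(96).
Square and sum: Σ |<v, e_j>|^2 = 27/2.
Compute ||v||^2 = v·v = 14.
Deficit = 14 − 27/2 = 1/2 ≥ 0, confirming Bessel's inequality. (The deficit equals ||v − Σ <v,e_j> e_j||^2, the squared distance from v to span{e_j}.)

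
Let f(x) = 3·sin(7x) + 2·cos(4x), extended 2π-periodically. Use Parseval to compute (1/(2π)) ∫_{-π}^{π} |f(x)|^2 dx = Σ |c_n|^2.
Σ |c_n|^2 = 13/2

Expand |f|^2 and use orthogonality of {sin(nx), cos(mx)} on [-π, π]:
  ∫_{-π}^{π} sin(nx)^2 dx = π, ∫ cos(mx)^2 dx = π, and cross terms integrate to 0.
So ∫_{-π}^{π} f(x)^2 dx = 3^2 · π + 2^2 · π = (9 + 4)π.
Divide by 2π: (9 + 4)/2 = 13/2.
By Parseval, this equals Σ |c_n|^2.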